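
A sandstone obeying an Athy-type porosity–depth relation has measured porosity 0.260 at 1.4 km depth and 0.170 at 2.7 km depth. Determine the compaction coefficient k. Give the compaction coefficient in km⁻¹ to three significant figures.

0.327 km⁻¹

Athy: φ(z) = φ₀ e^(−kz) ⇒ φ₁/φ₂ = e^{k(z₂−z₁)} ⇒ k = ln(φ₁/φ₂)/(z₂−z₁)
k = ln(0.26/0.17) / (2.7 − 1.4) = ln(1.529) / 1.3 = 0.4249 / 1.3 = 0.3268 km⁻¹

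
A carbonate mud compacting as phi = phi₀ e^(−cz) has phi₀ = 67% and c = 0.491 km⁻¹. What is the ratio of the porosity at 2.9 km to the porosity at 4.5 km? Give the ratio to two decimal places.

2.19

phi(z₁)/phi(z₂) = e^(−c·z₁)/e^(−c·z₂) = e^{c(z₂−z₁)}
= exp(0.491 × 1.6) = exp(0.7856) = 2.1937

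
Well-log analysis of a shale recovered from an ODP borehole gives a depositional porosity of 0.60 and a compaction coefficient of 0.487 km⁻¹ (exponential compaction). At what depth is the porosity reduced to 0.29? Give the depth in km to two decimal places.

Invert Athy's law: d = ln(n₀/n) / β
d = ln(0.6/0.29) / 0.487 = ln(2.069) / 0.487 = 0.7270 / 0.487 = 1.493 km

1.49 km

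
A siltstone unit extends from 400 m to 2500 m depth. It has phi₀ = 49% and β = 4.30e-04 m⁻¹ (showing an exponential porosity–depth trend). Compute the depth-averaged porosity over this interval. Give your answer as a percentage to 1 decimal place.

27.2%

Working in km (1 km = 1000 m; β in km⁻¹ = β in m⁻¹ × 1000):
⟨phi⟩ = (1/(Z₂−Z₁)) ∫ phi₀ e^(−βZ) dZ = phi₀·(e^(−β·Z₁) − e^(−β·Z₂)) / (β·(Z₂−Z₁))
e^(−0.43×0.4) = 0.8420; e^(−0.43×2.5) = 0.3413
⟨phi⟩ = 0.49 × (0.8420 − 0.3413) / (0.43 × 2.1) = 0.49 × 0.5545 = 0.2717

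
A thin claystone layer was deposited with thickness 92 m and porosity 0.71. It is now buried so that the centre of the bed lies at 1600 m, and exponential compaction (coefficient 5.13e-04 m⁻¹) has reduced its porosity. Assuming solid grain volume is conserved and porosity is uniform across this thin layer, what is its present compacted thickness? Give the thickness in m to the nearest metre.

39 m

Working in km (1 km = 1000 m; k in km⁻¹ = k in m⁻¹ × 1000):
Porosity at 1.6 km: n = 0.71·exp(−0.513×1.6) = 0.3125
Solid-volume conservation: h(1−n) = h₀(1−n₀) ⇒ h = h₀·(1−n₀)/(1−n)
h = 0.092 × (1 − 0.71)/(1 − 0.3125) = 0.092 × 0.4218 = 0.0388 km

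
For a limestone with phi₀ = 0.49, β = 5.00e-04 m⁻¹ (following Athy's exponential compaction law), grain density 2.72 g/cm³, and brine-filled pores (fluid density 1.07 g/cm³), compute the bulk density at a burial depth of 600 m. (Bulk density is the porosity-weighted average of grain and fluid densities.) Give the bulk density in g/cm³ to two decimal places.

Working in km (1 km = 1000 m; β in km⁻¹ = β in m⁻¹ × 1000):
Porosity at depth: phi = 0.49·exp(−0.5×0.6) = 0.49×0.7408 = 0.3630
Bulk density: ρ_b = (1−phi)ρ_g + phi·ρ_f = 0.6370×2.72 + 0.3630×1.07
       = 1.733 + 0.388 = 2.121 g/cm³

2.12 g/cm³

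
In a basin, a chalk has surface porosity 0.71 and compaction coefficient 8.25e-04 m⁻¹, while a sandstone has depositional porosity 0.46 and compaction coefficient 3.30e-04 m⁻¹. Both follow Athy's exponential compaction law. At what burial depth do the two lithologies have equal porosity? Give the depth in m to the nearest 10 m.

Working in km (1 km = 1000 m; β in km⁻¹ = β in m⁻¹ × 1000):
Set phi₀ₐ e^(−βₐZ) = phi₀ᵦ e^(−βᵦZ) ⇒ ln(phi₀ₐ/phi₀ᵦ) = (βₐ − βᵦ)·Z
Z = ln(0.71/0.46) / (0.825 − 0.33) = 0.4340 / 0.495 = 0.877 km

880 m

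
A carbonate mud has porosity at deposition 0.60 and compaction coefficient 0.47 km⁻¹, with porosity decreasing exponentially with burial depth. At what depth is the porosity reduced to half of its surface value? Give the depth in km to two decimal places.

1.47 km

phi/phi₀ = 1/2 ⇒ exp(−k·d) = 1/2 ⇒ d = ln(2) / k
d = 0.6931 / 0.47 = 1.475 km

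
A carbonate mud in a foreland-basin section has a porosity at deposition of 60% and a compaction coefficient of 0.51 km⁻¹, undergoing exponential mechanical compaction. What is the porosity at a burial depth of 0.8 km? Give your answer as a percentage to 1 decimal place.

39.9%

φ = φ₀·exp(−β·z) = 0.6 × exp(−0.51 × 0.8) = 0.6 × exp(−0.408)
  = 0.6 × 0.6650 = 0.3990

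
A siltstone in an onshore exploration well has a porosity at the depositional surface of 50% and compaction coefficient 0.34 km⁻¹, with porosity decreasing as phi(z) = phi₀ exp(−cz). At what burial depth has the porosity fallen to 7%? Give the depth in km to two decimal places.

Invert Athy's law: z = ln(phi₀/phi) / c
z = ln(0.5/0.07) / 0.34 = ln(7.143) / 0.34 = 1.9661 / 0.34 = 5.783 km

5.78 km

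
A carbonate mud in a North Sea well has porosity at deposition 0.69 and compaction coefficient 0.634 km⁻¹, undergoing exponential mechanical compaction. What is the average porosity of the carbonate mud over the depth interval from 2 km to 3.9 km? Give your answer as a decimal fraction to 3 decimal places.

⟨phi⟩ = (1/(z₂−z₁)) ∫ phi₀ e^(−kz) dz = phi₀·(e^(−k·z₁) − e^(−k·z₂)) / (k·(z₂−z₁))
e^(−0.634×2) = 0.2814; e^(−0.634×3.9) = 0.0844
⟨phi⟩ = 0.69 × (0.2814 − 0.0844) / (0.634 × 1.9) = 0.69 × 0.1636 = 0.1129

0.113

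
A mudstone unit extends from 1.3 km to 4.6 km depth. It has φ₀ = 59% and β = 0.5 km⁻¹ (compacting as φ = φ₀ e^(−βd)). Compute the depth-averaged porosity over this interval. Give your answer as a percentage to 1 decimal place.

15.1%

⟨φ⟩ = (1/(d₂−d₁)) ∫ φ₀ e^(−βd) dd = φ₀·(e^(−β·d₁) − e^(−β·d₂)) / (β·(d₂−d₁))
e^(−0.5×1.3) = 0.5220; e^(−0.5×4.6) = 0.1003
⟨φ⟩ = 0.59 × (0.5220 − 0.1003) / (0.5 × 3.3) = 0.59 × 0.2556 = 0.1508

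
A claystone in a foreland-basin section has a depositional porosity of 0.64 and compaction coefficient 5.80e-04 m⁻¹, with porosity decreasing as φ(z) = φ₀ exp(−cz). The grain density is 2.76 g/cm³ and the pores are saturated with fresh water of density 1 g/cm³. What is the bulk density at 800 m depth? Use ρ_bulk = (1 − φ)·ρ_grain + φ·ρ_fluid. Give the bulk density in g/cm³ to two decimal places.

Working in km (1 km = 1000 m; c in km⁻¹ = c in m⁻¹ × 1000):
Porosity at depth: φ = 0.64·exp(−0.58×0.8) = 0.64×0.6288 = 0.4024
Bulk density: ρ_b = (1−φ)ρ_g + φ·ρ_f = 0.5976×2.76 + 0.4024×1
       = 1.649 + 0.402 = 2.052 g/cm³

2.05 g/cm³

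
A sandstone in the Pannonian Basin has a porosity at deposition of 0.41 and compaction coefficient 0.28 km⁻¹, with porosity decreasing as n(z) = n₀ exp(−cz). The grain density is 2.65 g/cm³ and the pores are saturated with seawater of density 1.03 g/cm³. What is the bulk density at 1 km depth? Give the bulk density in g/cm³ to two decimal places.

Porosity at depth: n = 0.41·exp(−0.28×1) = 0.41×0.7558 = 0.3099
Bulk density: ρ_b = (1−n)ρ_g + n·ρ_f = 0.6901×2.65 + 0.3099×1.03
       = 1.829 + 0.319 = 2.148 g/cm³

2.15 g/cm³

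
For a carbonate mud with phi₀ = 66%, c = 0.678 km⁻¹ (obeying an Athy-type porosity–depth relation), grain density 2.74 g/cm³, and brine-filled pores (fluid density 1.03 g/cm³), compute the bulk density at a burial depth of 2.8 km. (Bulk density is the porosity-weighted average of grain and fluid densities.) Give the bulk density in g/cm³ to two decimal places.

2.57 g/cm³

Porosity at depth: phi = 0.66·exp(−0.678×2.8) = 0.66×0.1498 = 0.0989
Bulk density: ρ_b = (1−phi)ρ_g + phi·ρ_f = 0.9011×2.74 + 0.0989×1.03
       = 2.469 + 0.102 = 2.571 g/cm³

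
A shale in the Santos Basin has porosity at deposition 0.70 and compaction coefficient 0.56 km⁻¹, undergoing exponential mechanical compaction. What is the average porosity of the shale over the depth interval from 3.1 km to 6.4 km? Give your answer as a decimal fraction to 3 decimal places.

⟨phi⟩ = (1/(d₂−d₁)) ∫ phi₀ e^(−kd) dd = phi₀·(e^(−k·d₁) − e^(−k·d₂)) / (k·(d₂−d₁))
e^(−0.56×3.1) = 0.1762; e^(−0.56×6.4) = 0.0278
⟨phi⟩ = 0.7 × (0.1762 − 0.0278) / (0.56 × 3.3) = 0.7 × 0.0803 = 0.0562

0.056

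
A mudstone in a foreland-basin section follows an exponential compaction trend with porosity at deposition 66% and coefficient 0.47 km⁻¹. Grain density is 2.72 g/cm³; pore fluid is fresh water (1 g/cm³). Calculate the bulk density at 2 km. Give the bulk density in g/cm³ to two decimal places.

Porosity at depth: phi = 0.66·exp(−0.47×2) = 0.66×0.3906 = 0.2578
Bulk density: ρ_b = (1−phi)ρ_g + phi·ρ_f = 0.7422×2.72 + 0.2578×1
       = 2.019 + 0.258 = 2.277 g/cm³

2.28 g/cm³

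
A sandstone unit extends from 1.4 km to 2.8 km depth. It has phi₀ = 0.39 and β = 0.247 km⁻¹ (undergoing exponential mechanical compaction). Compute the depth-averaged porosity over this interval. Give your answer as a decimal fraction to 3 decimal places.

⟨phi⟩ = (1/(Z₂−Z₁)) ∫ phi₀ e^(−βZ) dZ = phi₀·(e^(−β·Z₁) − e^(−β·Z₂)) / (β·(Z₂−Z₁))
e^(−0.247×1.4) = 0.7077; e^(−0.247×2.8) = 0.5008
⟨phi⟩ = 0.39 × (0.7077 − 0.5008) / (0.247 × 1.4) = 0.39 × 0.5983 = 0.2333

0.233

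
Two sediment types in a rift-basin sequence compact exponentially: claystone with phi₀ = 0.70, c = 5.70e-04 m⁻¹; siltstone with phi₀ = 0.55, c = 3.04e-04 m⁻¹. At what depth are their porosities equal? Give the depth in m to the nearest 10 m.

910 m

Working in km (1 km = 1000 m; c in km⁻¹ = c in m⁻¹ × 1000):
Set phi₀ₐ e^(−cₐZ) = phi₀ᵦ e^(−cᵦZ) ⇒ ln(phi₀ₐ/phi₀ᵦ) = (cₐ − cᵦ)·Z
Z = ln(0.7/0.55) / (0.57 − 0.304) = 0.2412 / 0.266 = 0.907 km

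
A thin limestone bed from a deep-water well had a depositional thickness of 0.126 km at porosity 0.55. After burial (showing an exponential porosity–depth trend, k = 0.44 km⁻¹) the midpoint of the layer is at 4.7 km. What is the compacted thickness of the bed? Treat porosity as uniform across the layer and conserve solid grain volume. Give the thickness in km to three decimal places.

Porosity at 4.7 km: n = 0.55·exp(−0.44×4.7) = 0.0695
Solid-volume conservation: h(1−n) = h₀(1−n₀) ⇒ h = h₀·(1−n₀)/(1−n)
h = 0.126 × (1 − 0.55)/(1 − 0.0695) = 0.126 × 0.4836 = 0.0609 km

0.061 km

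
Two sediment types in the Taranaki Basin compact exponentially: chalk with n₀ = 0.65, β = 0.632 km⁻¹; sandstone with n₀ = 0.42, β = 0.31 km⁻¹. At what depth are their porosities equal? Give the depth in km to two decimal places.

Set n₀ₐ e^(−βₐz) = n₀ᵦ e^(−βᵦz) ⇒ ln(n₀ₐ/n₀ᵦ) = (βₐ − βᵦ)·z
z = ln(0.65/0.42) / (0.632 − 0.31) = 0.4367 / 0.322 = 1.356 km

1.36 km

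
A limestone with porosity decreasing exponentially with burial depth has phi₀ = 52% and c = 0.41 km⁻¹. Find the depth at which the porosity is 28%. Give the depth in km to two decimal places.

Invert Athy's law: Z = ln(phi₀/phi) / c
Z = ln(0.52/0.28) / 0.41 = ln(1.857) / 0.41 = 0.6190 / 0.41 = 1.510 km

1.51 km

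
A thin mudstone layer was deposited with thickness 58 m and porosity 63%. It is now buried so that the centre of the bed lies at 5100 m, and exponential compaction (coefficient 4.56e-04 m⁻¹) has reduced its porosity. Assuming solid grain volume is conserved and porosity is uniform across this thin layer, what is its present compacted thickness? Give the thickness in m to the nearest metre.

23 m

Working in km (1 km = 1000 m; c in km⁻¹ = c in m⁻¹ × 1000):
Porosity at 5.1 km: n = 0.63·exp(−0.456×5.1) = 0.0616
Solid-volume conservation: h(1−n) = h₀(1−n₀) ⇒ h = h₀·(1−n₀)/(1−n)
h = 0.058 × (1 − 0.63)/(1 − 0.0616) = 0.058 × 0.3943 = 0.0229 km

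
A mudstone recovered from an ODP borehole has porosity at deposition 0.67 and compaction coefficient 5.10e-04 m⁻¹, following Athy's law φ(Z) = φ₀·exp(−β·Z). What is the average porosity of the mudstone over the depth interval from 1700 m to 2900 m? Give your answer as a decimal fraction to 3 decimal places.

Working in km (1 km = 1000 m; β in km⁻¹ = β in m⁻¹ × 1000):
⟨φ⟩ = (1/(Z₂−Z₁)) ∫ φ₀ e^(−βZ) dZ = φ₀·(e^(−β·Z₁) − e^(−β·Z₂)) / (β·(Z₂−Z₁))
e^(−0.51×1.7) = 0.4202; e^(−0.51×2.9) = 0.2279
⟨φ⟩ = 0.67 × (0.4202 − 0.2279) / (0.51 × 1.2) = 0.67 × 0.3143 = 0.2106

0.211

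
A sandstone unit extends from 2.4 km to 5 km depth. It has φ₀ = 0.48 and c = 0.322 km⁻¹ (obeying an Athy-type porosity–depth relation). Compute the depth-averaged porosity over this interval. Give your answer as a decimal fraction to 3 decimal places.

⟨φ⟩ = (1/(Z₂−Z₁)) ∫ φ₀ e^(−cZ) dZ = φ₀·(e^(−c·Z₁) − e^(−c·Z₂)) / (c·(Z₂−Z₁))
e^(−0.322×2.4) = 0.4617; e^(−0.322×5) = 0.1999
⟨φ⟩ = 0.48 × (0.4617 − 0.1999) / (0.322 × 2.6) = 0.48 × 0.3127 = 0.1501

0.150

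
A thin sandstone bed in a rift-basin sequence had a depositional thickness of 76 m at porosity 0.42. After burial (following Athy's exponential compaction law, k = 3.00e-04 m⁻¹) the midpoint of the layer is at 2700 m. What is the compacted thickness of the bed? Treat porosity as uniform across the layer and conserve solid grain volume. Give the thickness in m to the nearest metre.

Working in km (1 km = 1000 m; k in km⁻¹ = k in m⁻¹ × 1000):
Porosity at 2.7 km: n = 0.42·exp(−0.3×2.7) = 0.1868
Solid-volume conservation: h(1−n) = h₀(1−n₀) ⇒ h = h₀·(1−n₀)/(1−n)
h = 0.076 × (1 − 0.42)/(1 − 0.1868) = 0.076 × 0.7133 = 0.0542 km

54 m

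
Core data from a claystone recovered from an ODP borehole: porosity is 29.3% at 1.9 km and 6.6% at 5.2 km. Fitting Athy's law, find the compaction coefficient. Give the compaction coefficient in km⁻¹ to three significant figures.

0.452 km⁻¹

Athy: phi(d) = phi₀ e^(−βd) ⇒ phi₁/phi₂ = e^{β(d₂−d₁)} ⇒ β = ln(phi₁/phi₂)/(d₂−d₁)
β = ln(0.293/0.066) / (5.2 − 1.9) = ln(4.439) / 3.3 = 1.4905 / 3.3 = 0.4517 km⁻¹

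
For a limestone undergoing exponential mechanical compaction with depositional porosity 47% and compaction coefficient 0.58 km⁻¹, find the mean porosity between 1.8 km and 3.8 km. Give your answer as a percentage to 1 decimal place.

⟨phi⟩ = (1/(d₂−d₁)) ∫ phi₀ e^(−cd) dd = phi₀·(e^(−c·d₁) − e^(−c·d₂)) / (c·(d₂−d₁))
e^(−0.58×1.8) = 0.3520; e^(−0.58×3.8) = 0.1104
⟨phi⟩ = 0.47 × (0.3520 − 0.1104) / (0.58 × 2) = 0.47 × 0.2083 = 0.0979

9.8%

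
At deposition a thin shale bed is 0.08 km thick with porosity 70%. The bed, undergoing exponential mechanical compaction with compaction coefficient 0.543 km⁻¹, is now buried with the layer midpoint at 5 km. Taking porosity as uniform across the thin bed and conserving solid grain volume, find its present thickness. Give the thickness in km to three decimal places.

Porosity at 5 km: n = 0.7·exp(−0.543×5) = 0.0463
Solid-volume conservation: h(1−n) = h₀(1−n₀) ⇒ h = h₀·(1−n₀)/(1−n)
h = 0.08 × (1 − 0.7)/(1 − 0.0463) = 0.08 × 0.3146 = 0.0252 km

0.025 km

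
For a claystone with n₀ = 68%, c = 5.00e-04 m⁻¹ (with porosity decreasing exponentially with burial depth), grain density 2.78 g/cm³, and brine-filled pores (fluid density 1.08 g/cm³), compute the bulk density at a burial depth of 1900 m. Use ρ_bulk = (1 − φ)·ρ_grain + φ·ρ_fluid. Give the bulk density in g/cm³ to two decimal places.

Working in km (1 km = 1000 m; c in km⁻¹ = c in m⁻¹ × 1000):
Porosity at depth: n = 0.68·exp(−0.5×1.9) = 0.68×0.3867 = 0.2630
Bulk density: ρ_b = (1−n)ρ_g + n·ρ_f = 0.7370×2.78 + 0.2630×1.08
       = 2.049 + 0.284 = 2.333 g/cm³

2.33 g/cm³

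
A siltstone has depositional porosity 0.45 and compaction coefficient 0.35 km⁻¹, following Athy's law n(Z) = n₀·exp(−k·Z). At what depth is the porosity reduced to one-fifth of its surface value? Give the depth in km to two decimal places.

4.60 km

n/n₀ = 1/5 ⇒ exp(−k·Z) = 1/5 ⇒ Z = ln(5) / k
Z = 1.6094 / 0.35 = 4.598 km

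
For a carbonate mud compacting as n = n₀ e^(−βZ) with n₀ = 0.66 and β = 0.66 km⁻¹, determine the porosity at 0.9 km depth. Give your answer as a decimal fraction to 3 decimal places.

n = n₀·exp(−β·Z) = 0.66 × exp(−0.66 × 0.9) = 0.66 × exp(−0.594)
  = 0.66 × 0.5521 = 0.3644

0.364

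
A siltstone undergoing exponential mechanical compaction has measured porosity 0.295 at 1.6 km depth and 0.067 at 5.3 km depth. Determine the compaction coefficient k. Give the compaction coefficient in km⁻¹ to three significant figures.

Athy: n(z) = n₀ e^(−kz) ⇒ n₁/n₂ = e^{k(z₂−z₁)} ⇒ k = ln(n₁/n₂)/(z₂−z₁)
k = ln(0.295/0.067) / (5.3 − 1.6) = ln(4.403) / 3.7 = 1.4823 / 3.7 = 0.4006 km⁻¹

0.401 km⁻¹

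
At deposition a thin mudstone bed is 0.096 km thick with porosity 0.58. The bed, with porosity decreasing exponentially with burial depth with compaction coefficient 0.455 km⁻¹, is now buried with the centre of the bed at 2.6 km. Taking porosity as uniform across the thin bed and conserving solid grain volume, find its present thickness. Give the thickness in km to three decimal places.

Porosity at 2.6 km: phi = 0.58·exp(−0.455×2.6) = 0.1777
Solid-volume conservation: h(1−phi) = h₀(1−phi₀) ⇒ h = h₀·(1−phi₀)/(1−phi)
h = 0.096 × (1 − 0.58)/(1 − 0.1777) = 0.096 × 0.5108 = 0.0490 km

0.049 km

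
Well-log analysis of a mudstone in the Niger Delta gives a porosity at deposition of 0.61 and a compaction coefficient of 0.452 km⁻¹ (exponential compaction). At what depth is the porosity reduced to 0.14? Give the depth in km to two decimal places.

Invert Athy's law: Z = ln(n₀/n) / k
Z = ln(0.61/0.14) / 0.452 = ln(4.357) / 0.452 = 1.4718 / 0.452 = 3.256 km

3.26 km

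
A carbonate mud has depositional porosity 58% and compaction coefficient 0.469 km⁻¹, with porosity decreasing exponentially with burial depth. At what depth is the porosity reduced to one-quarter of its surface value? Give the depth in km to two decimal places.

phi/phi₀ = 1/4 ⇒ exp(−β·z) = 1/4 ⇒ z = ln(4) / β
z = 1.3863 / 0.469 = 2.956 km

2.96 km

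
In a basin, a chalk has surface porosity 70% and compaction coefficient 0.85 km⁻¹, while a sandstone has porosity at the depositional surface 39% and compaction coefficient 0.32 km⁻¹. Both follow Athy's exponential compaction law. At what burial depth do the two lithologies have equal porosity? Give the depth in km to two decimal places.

1.10 km

Set n₀ₐ e^(−βₐZ) = n₀ᵦ e^(−βᵦZ) ⇒ ln(n₀ₐ/n₀ᵦ) = (βₐ − βᵦ)·Z
Z = ln(0.7/0.39) / (0.85 − 0.32) = 0.5849 / 0.53 = 1.104 km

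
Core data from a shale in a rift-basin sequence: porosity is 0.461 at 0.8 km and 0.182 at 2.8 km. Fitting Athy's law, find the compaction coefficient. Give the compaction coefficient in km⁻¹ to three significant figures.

Athy: phi(Z) = phi₀ e^(−cZ) ⇒ phi₁/phi₂ = e^{c(Z₂−Z₁)} ⇒ c = ln(phi₁/phi₂)/(Z₂−Z₁)
c = ln(0.461/0.182) / (2.8 − 0.8) = ln(2.533) / 2 = 0.9294 / 2 = 0.4647 km⁻¹

0.465 km⁻¹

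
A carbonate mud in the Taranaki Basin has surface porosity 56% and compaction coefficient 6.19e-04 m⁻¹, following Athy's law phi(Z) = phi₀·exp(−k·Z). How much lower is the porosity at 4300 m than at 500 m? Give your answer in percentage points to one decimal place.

Working in km (1 km = 1000 m; k in km⁻¹ = k in m⁻¹ × 1000):
phi(0.5) = 0.56·e^(−0.619×0.5) = 0.4109
phi(4.3) = 0.56·e^(−0.619×4.3) = 0.0391
Δphi = 0.4109 − 0.0391 = 0.3718

37.2 percentage points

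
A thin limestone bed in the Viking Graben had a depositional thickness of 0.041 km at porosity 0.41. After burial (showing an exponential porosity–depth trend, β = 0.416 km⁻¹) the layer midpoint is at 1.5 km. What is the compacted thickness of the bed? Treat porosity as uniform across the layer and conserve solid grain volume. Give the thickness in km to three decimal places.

Porosity at 1.5 km: phi = 0.41·exp(−0.416×1.5) = 0.2197
Solid-volume conservation: h(1−phi) = h₀(1−phi₀) ⇒ h = h₀·(1−phi₀)/(1−phi)
h = 0.041 × (1 − 0.41)/(1 − 0.2197) = 0.041 × 0.7561 = 0.0310 km

0.031 km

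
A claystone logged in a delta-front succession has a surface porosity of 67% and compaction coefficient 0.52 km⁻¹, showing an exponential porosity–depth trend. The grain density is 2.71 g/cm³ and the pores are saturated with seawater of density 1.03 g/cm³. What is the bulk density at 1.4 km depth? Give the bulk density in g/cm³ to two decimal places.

2.17 g/cm³

Porosity at depth: n = 0.67·exp(−0.52×1.4) = 0.67×0.4829 = 0.3235
Bulk density: ρ_b = (1−n)ρ_g + n·ρ_f = 0.6765×2.71 + 0.3235×1.03
       = 1.833 + 0.333 = 2.166 g/cm³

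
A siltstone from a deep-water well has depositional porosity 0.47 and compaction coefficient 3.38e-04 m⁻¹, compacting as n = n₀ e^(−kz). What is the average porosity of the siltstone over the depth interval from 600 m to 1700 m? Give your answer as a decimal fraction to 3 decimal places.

0.320

Working in km (1 km = 1000 m; k in km⁻¹ = k in m⁻¹ × 1000):
⟨n⟩ = (1/(z₂−z₁)) ∫ n₀ e^(−kz) dz = n₀·(e^(−k·z₁) − e^(−k·z₂)) / (k·(z₂−z₁))
e^(−0.338×0.6) = 0.8164; e^(−0.338×1.7) = 0.5629
⟨n⟩ = 0.47 × (0.8164 − 0.5629) / (0.338 × 1.1) = 0.47 × 0.6818 = 0.3205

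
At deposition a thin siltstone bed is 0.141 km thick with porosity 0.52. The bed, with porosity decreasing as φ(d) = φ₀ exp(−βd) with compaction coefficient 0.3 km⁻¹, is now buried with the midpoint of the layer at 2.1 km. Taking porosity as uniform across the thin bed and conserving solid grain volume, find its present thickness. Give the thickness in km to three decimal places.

0.094 km

Porosity at 2.1 km: φ = 0.52·exp(−0.3×2.1) = 0.2769
Solid-volume conservation: h(1−φ) = h₀(1−φ₀) ⇒ h = h₀·(1−φ₀)/(1−φ)
h = 0.141 × (1 − 0.52)/(1 − 0.2769) = 0.141 × 0.6639 = 0.0936 km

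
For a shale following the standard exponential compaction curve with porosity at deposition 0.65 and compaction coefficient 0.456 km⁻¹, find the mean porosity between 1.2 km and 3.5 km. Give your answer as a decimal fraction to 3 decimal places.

⟨φ⟩ = (1/(d₂−d₁)) ∫ φ₀ e^(−kd) dd = φ₀·(e^(−k·d₁) − e^(−k·d₂)) / (k·(d₂−d₁))
e^(−0.456×1.2) = 0.5786; e^(−0.456×3.5) = 0.2027
⟨φ⟩ = 0.65 × (0.5786 − 0.2027) / (0.456 × 2.3) = 0.65 × 0.3584 = 0.2329

0.233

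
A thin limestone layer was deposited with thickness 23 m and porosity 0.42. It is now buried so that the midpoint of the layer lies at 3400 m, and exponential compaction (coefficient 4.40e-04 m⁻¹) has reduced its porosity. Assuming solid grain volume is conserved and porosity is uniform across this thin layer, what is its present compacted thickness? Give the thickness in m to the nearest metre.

15 m

Working in km (1 km = 1000 m; β in km⁻¹ = β in m⁻¹ × 1000):
Porosity at 3.4 km: n = 0.42·exp(−0.44×3.4) = 0.0941
Solid-volume conservation: h(1−n) = h₀(1−n₀) ⇒ h = h₀·(1−n₀)/(1−n)
h = 0.023 × (1 − 0.42)/(1 − 0.0941) = 0.023 × 0.6402 = 0.0147 km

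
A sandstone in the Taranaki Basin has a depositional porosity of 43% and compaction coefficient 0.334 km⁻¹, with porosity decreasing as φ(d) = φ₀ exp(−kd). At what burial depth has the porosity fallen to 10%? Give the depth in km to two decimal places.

4.37 km

Invert Athy's law: d = ln(φ₀/φ) / k
d = ln(0.43/0.1) / 0.334 = ln(4.3) / 0.334 = 1.4586 / 0.334 = 4.367 km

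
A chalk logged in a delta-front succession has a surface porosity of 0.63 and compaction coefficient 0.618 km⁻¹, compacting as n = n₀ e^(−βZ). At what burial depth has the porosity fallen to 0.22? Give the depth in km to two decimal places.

1.70 km

Invert Athy's law: Z = ln(n₀/n) / β
Z = ln(0.63/0.22) / 0.618 = ln(2.864) / 0.618 = 1.0521 / 0.618 = 1.702 km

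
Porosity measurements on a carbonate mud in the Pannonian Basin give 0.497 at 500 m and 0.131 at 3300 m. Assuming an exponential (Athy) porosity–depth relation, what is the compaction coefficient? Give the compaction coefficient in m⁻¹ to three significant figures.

0.000476 m⁻¹

Working in km (1 km = 1000 m; c in km⁻¹ = c in m⁻¹ × 1000):
Athy: n(Z) = n₀ e^(−cZ) ⇒ n₁/n₂ = e^{c(Z₂−Z₁)} ⇒ c = ln(n₁/n₂)/(Z₂−Z₁)
c = ln(0.497/0.131) / (3.3 − 0.5) = ln(3.794) / 2.8 = 1.3334 / 2.8 = 0.4762 km⁻¹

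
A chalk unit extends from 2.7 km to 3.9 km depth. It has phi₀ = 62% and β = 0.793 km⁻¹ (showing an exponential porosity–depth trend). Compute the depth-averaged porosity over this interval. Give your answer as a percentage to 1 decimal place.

⟨phi⟩ = (1/(z₂−z₁)) ∫ phi₀ e^(−βz) dz = phi₀·(e^(−β·z₁) − e^(−β·z₂)) / (β·(z₂−z₁))
e^(−0.793×2.7) = 0.1175; e^(−0.793×3.9) = 0.0454
⟨phi⟩ = 0.62 × (0.1175 − 0.0454) / (0.793 × 1.2) = 0.62 × 0.0758 = 0.0470

4.7%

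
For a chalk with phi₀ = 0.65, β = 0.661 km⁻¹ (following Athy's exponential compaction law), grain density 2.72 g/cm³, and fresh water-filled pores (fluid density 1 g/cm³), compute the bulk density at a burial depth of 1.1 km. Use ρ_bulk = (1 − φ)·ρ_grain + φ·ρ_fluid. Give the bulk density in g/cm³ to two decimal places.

Porosity at depth: phi = 0.65·exp(−0.661×1.1) = 0.65×0.4833 = 0.3142
Bulk density: ρ_b = (1−phi)ρ_g + phi·ρ_f = 0.6858×2.72 + 0.3142×1
       = 1.866 + 0.314 = 2.180 g/cm³

2.18 g/cm³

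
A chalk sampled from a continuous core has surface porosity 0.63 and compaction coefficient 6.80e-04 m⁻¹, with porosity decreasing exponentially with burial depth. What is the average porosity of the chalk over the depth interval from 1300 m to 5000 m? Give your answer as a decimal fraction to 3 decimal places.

Working in km (1 km = 1000 m; k in km⁻¹ = k in m⁻¹ × 1000):
⟨phi⟩ = (1/(z₂−z₁)) ∫ phi₀ e^(−kz) dz = phi₀·(e^(−k·z₁) − e^(−k·z₂)) / (k·(z₂−z₁))
e^(−0.68×1.3) = 0.4131; e^(−0.68×5) = 0.0334
⟨phi⟩ = 0.63 × (0.4131 − 0.0334) / (0.68 × 3.7) = 0.63 × 0.1509 = 0.0951

0.095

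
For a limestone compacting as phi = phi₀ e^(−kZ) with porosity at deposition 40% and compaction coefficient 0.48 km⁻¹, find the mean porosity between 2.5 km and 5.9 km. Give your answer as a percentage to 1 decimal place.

⟨phi⟩ = (1/(Z₂−Z₁)) ∫ phi₀ e^(−kZ) dZ = phi₀·(e^(−k·Z₁) − e^(−k·Z₂)) / (k·(Z₂−Z₁))
e^(−0.48×2.5) = 0.3012; e^(−0.48×5.9) = 0.0589
⟨phi⟩ = 0.4 × (0.3012 − 0.0589) / (0.48 × 3.4) = 0.4 × 0.1485 = 0.0594

5.9%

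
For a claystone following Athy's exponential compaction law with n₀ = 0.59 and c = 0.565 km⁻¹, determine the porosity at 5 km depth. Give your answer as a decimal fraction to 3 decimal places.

0.035

n = n₀·exp(−c·Z) = 0.59 × exp(−0.565 × 5) = 0.59 × exp(−2.825)
  = 0.59 × 0.0593 = 0.0350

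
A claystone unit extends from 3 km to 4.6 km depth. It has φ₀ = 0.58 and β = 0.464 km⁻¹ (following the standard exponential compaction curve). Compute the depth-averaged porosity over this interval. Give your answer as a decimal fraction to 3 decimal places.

⟨φ⟩ = (1/(d₂−d₁)) ∫ φ₀ e^(−βd) dd = φ₀·(e^(−β·d₁) − e^(−β·d₂)) / (β·(d₂−d₁))
e^(−0.464×3) = 0.2486; e^(−0.464×4.6) = 0.1183
⟨φ⟩ = 0.58 × (0.2486 − 0.1183) / (0.464 × 1.6) = 0.58 × 0.1755 = 0.1018

0.102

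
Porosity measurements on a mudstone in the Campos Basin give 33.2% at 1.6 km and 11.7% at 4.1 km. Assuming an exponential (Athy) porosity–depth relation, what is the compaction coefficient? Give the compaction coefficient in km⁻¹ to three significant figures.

0.417 km⁻¹

Athy: φ(d) = φ₀ e^(−βd) ⇒ φ₁/φ₂ = e^{β(d₂−d₁)} ⇒ β = ln(φ₁/φ₂)/(d₂−d₁)
β = ln(0.332/0.117) / (4.1 − 1.6) = ln(2.838) / 2.5 = 1.0430 / 2.5 = 0.4172 km⁻¹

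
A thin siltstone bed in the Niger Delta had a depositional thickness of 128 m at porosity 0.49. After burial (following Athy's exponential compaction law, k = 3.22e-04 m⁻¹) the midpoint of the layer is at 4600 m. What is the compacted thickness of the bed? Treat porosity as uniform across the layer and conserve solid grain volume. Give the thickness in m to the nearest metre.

Working in km (1 km = 1000 m; k in km⁻¹ = k in m⁻¹ × 1000):
Porosity at 4.6 km: phi = 0.49·exp(−0.322×4.6) = 0.1114
Solid-volume conservation: h(1−phi) = h₀(1−phi₀) ⇒ h = h₀·(1−phi₀)/(1−phi)
h = 0.128 × (1 − 0.49)/(1 − 0.1114) = 0.128 × 0.5739 = 0.0735 km

73 m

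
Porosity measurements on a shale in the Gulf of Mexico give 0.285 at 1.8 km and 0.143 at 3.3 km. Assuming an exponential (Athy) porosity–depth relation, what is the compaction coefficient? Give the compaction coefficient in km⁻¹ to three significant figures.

0.460 km⁻¹

Athy: phi(z) = phi₀ e^(−βz) ⇒ phi₁/phi₂ = e^{β(z₂−z₁)} ⇒ β = ln(phi₁/phi₂)/(z₂−z₁)
β = ln(0.285/0.143) / (3.3 − 1.8) = ln(1.993) / 1.5 = 0.6896 / 1.5 = 0.4598 km⁻¹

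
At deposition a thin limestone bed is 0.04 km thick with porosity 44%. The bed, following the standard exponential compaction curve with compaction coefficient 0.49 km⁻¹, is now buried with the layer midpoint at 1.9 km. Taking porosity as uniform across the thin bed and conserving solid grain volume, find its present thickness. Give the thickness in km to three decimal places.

0.027 km

Porosity at 1.9 km: φ = 0.44·exp(−0.49×1.9) = 0.1734
Solid-volume conservation: h(1−φ) = h₀(1−φ₀) ⇒ h = h₀·(1−φ₀)/(1−φ)
h = 0.04 × (1 − 0.44)/(1 − 0.1734) = 0.04 × 0.6775 = 0.0271 km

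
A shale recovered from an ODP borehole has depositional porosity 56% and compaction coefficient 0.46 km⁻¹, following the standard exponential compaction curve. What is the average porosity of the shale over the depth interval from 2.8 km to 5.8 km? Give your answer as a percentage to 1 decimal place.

8.4%

⟨n⟩ = (1/(z₂−z₁)) ∫ n₀ e^(−βz) dz = n₀·(e^(−β·z₁) − e^(−β·z₂)) / (β·(z₂−z₁))
e^(−0.46×2.8) = 0.2758; e^(−0.46×5.8) = 0.0694
⟨n⟩ = 0.56 × (0.2758 − 0.0694) / (0.46 × 3) = 0.56 × 0.1496 = 0.0838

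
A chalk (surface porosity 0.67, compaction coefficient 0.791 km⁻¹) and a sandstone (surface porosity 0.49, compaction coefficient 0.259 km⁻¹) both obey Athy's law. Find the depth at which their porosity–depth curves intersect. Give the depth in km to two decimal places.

Set n₀ₐ e^(−βₐd) = n₀ᵦ e^(−βᵦd) ⇒ ln(n₀ₐ/n₀ᵦ) = (βₐ − βᵦ)·d
d = ln(0.67/0.49) / (0.791 − 0.259) = 0.3129 / 0.532 = 0.588 km

0.59 km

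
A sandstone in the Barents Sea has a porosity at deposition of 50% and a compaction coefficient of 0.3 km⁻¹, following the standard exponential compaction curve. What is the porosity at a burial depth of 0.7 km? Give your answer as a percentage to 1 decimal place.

phi = phi₀·exp(−k·Z) = 0.5 × exp(−0.3 × 0.7) = 0.5 × exp(−0.21)
  = 0.5 × 0.8106 = 0.4053

40.5%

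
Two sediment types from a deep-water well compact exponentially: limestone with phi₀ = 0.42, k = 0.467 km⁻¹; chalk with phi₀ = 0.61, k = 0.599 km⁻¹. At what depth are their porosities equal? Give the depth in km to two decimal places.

Set phi₀ₐ e^(−kₐZ) = phi₀ᵦ e^(−kᵦZ) ⇒ ln(phi₀ₐ/phi₀ᵦ) = (kₐ − kᵦ)·Z
Z = ln(0.42/0.61) / (0.467 − 0.599) = -0.3732 / -0.132 = 2.827 km

2.83 km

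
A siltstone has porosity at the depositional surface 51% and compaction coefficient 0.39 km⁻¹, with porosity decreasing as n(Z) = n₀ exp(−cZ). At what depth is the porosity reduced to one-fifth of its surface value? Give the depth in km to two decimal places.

n/n₀ = 1/5 ⇒ exp(−c·Z) = 1/5 ⇒ Z = ln(5) / c
Z = 1.6094 / 0.39 = 4.127 km

4.13 km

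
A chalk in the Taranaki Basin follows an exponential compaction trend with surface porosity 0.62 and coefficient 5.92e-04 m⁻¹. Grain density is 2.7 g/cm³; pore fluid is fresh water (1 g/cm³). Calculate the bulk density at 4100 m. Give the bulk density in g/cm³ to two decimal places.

2.61 g/cm³

Working in km (1 km = 1000 m; k in km⁻¹ = k in m⁻¹ × 1000):
Porosity at depth: phi = 0.62·exp(−0.592×4.1) = 0.62×0.0883 = 0.0547
Bulk density: ρ_b = (1−phi)ρ_g + phi·ρ_f = 0.9453×2.7 + 0.0547×1
       = 2.552 + 0.055 = 2.607 g/cm³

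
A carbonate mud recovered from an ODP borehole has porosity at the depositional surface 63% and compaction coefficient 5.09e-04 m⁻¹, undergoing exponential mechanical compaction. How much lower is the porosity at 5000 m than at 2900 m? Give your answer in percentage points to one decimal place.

9.5 percentage points

Working in km (1 km = 1000 m; c in km⁻¹ = c in m⁻¹ × 1000):
n(2.9) = 0.63·e^(−0.509×2.9) = 0.1440
n(5) = 0.63·e^(−0.509×5) = 0.0494
Δn = 0.1440 − 0.0494 = 0.0945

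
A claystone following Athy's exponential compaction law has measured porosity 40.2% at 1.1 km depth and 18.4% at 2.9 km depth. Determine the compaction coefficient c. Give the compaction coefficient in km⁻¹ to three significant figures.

Athy: n(Z) = n₀ e^(−cZ) ⇒ n₁/n₂ = e^{c(Z₂−Z₁)} ⇒ c = ln(n₁/n₂)/(Z₂−Z₁)
c = ln(0.402/0.184) / (2.9 − 1.1) = ln(2.185) / 1.8 = 0.7815 / 1.8 = 0.4342 km⁻¹

0.434 km⁻¹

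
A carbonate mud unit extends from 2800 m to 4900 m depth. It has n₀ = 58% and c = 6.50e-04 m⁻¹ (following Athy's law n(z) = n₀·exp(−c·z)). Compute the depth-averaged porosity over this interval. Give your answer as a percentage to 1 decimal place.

5.1%

Working in km (1 km = 1000 m; c in km⁻¹ = c in m⁻¹ × 1000):
⟨n⟩ = (1/(z₂−z₁)) ∫ n₀ e^(−cz) dz = n₀·(e^(−c·z₁) − e^(−c·z₂)) / (c·(z₂−z₁))
e^(−0.65×2.8) = 0.1620; e^(−0.65×4.9) = 0.0414
⟨n⟩ = 0.58 × (0.1620 − 0.0414) / (0.65 × 2.1) = 0.58 × 0.0884 = 0.0513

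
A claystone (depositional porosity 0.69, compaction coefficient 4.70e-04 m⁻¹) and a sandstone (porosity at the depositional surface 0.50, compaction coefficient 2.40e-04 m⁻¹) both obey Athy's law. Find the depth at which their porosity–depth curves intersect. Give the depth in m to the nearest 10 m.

1400 m

Working in km (1 km = 1000 m; k in km⁻¹ = k in m⁻¹ × 1000):
Set n₀ₐ e^(−kₐz) = n₀ᵦ e^(−kᵦz) ⇒ ln(n₀ₐ/n₀ᵦ) = (kₐ − kᵦ)·z
z = ln(0.69/0.5) / (0.47 − 0.24) = 0.3221 / 0.23 = 1.400 km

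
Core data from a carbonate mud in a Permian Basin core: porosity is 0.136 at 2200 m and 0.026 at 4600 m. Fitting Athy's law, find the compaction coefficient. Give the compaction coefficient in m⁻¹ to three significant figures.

Working in km (1 km = 1000 m; β in km⁻¹ = β in m⁻¹ × 1000):
Athy: n(Z) = n₀ e^(−βZ) ⇒ n₁/n₂ = e^{β(Z₂−Z₁)} ⇒ β = ln(n₁/n₂)/(Z₂−Z₁)
β = ln(0.136/0.026) / (4.6 − 2.2) = ln(5.231) / 2.4 = 1.6546 / 2.4 = 0.6894 km⁻¹

0.000689 m⁻¹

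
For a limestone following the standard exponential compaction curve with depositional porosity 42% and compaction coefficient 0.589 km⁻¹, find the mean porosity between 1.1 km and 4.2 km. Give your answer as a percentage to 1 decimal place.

10.1%

⟨φ⟩ = (1/(Z₂−Z₁)) ∫ φ₀ e^(−kZ) dZ = φ₀·(e^(−k·Z₁) − e^(−k·Z₂)) / (k·(Z₂−Z₁))
e^(−0.589×1.1) = 0.5231; e^(−0.589×4.2) = 0.0843
⟨φ⟩ = 0.42 × (0.5231 − 0.0843) / (0.589 × 3.1) = 0.42 × 0.2404 = 0.1010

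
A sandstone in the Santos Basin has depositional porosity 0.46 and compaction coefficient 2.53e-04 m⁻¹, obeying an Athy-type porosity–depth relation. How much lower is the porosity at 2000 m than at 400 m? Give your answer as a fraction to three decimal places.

0.138

Working in km (1 km = 1000 m; k in km⁻¹ = k in m⁻¹ × 1000):
phi(0.4) = 0.46·e^(−0.253×0.4) = 0.4157
phi(2) = 0.46·e^(−0.253×2) = 0.2773
Δphi = 0.4157 − 0.2773 = 0.1384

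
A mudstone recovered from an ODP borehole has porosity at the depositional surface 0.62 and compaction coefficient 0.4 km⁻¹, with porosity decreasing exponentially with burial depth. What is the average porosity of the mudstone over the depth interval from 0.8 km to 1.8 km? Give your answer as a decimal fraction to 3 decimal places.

⟨n⟩ = (1/(Z₂−Z₁)) ∫ n₀ e^(−cZ) dZ = n₀·(e^(−c·Z₁) − e^(−c·Z₂)) / (c·(Z₂−Z₁))
e^(−0.4×0.8) = 0.7261; e^(−0.4×1.8) = 0.4868
⟨n⟩ = 0.62 × (0.7261 − 0.4868) / (0.4 × 1) = 0.62 × 0.5985 = 0.3711

0.371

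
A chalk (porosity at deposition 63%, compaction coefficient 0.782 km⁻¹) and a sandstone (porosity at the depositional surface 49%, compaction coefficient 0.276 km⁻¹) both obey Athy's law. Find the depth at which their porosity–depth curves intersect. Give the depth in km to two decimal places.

Set n₀ₐ e^(−kₐZ) = n₀ᵦ e^(−kᵦZ) ⇒ ln(n₀ₐ/n₀ᵦ) = (kₐ − kᵦ)·Z
Z = ln(0.63/0.49) / (0.782 − 0.276) = 0.2513 / 0.506 = 0.497 km

0.50 km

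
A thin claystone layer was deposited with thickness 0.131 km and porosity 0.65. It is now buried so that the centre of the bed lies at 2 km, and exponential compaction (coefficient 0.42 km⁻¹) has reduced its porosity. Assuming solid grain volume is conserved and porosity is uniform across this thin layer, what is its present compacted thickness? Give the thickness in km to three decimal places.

0.064 km

Porosity at 2 km: n = 0.65·exp(−0.42×2) = 0.2806
Solid-volume conservation: h(1−n) = h₀(1−n₀) ⇒ h = h₀·(1−n₀)/(1−n)
h = 0.131 × (1 − 0.65)/(1 − 0.2806) = 0.131 × 0.4865 = 0.0637 km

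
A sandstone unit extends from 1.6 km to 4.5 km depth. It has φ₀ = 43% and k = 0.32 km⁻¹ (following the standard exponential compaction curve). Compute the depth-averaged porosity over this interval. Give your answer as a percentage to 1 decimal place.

⟨φ⟩ = (1/(z₂−z₁)) ∫ φ₀ e^(−kz) dz = φ₀·(e^(−k·z₁) − e^(−k·z₂)) / (k·(z₂−z₁))
e^(−0.32×1.6) = 0.5993; e^(−0.32×4.5) = 0.2369
⟨φ⟩ = 0.43 × (0.5993 − 0.2369) / (0.32 × 2.9) = 0.43 × 0.3905 = 0.1679

16.8%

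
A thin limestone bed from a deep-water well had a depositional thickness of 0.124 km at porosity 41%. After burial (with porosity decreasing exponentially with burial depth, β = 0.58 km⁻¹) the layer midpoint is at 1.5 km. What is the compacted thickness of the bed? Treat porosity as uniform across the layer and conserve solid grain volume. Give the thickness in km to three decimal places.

0.088 km

Porosity at 1.5 km: n = 0.41·exp(−0.58×1.5) = 0.1718
Solid-volume conservation: h(1−n) = h₀(1−n₀) ⇒ h = h₀·(1−n₀)/(1−n)
h = 0.124 × (1 − 0.41)/(1 − 0.1718) = 0.124 × 0.7124 = 0.0883 km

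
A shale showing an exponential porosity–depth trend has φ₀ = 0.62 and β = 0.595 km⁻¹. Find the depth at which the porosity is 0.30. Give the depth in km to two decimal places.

1.22 km

Invert Athy's law: d = ln(φ₀/φ) / β
d = ln(0.62/0.3) / 0.595 = ln(2.067) / 0.595 = 0.7259 / 0.595 = 1.220 km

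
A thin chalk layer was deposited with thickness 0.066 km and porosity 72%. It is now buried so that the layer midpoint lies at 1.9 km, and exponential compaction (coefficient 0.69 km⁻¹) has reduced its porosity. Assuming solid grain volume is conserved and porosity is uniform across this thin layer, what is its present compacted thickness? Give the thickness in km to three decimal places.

Porosity at 1.9 km: phi = 0.72·exp(−0.69×1.9) = 0.1941
Solid-volume conservation: h(1−phi) = h₀(1−phi₀) ⇒ h = h₀·(1−phi₀)/(1−phi)
h = 0.066 × (1 − 0.72)/(1 − 0.1941) = 0.066 × 0.3474 = 0.0229 km

0.023 km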